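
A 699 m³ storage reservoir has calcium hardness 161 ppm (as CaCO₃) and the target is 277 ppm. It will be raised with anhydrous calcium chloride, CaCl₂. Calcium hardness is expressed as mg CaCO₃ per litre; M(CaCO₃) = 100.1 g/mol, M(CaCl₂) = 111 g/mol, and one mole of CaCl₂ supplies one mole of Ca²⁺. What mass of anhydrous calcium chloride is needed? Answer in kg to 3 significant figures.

Volume: 699 m³ = 699,000 L.
Hardness to add: (277 − 161) = 116 mg/L as CaCO₃ × 699,000 L = 81,080 g as CaCO₃.
Moles of Ca²⁺ (1 mol Ca²⁺ ≡ 1 mol CaCO₃): 81,080 / 100.1 g/mol = 810 mol.
Mass of CaCl₂: 810 × 111 = 89,910 g.

89.9 kg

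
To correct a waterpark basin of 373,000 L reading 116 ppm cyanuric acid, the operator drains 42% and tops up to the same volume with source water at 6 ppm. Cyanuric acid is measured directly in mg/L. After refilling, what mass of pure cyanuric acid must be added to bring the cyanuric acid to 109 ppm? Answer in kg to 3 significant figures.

After draining 42% and refilling: 116 × 0.58 + 6 × 0.42 = 69.8 ppm.
Deficit to target: 109 − 69.8 = 39.2 mg/L.
Mass: 39.2 mg/L × 373,000 L = 14,620 g cyanuric acid.

14.6 kg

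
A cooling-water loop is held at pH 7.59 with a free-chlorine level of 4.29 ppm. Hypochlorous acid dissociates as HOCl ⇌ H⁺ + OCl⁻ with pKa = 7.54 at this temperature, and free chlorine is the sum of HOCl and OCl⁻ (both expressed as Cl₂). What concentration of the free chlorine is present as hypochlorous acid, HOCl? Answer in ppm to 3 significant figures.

[OCl⁻]/[HOCl] = 10^(pH − pKa) = 10^(7.59 − 7.54) = 10^0.05 = 1.122.
Fraction as HOCl = 1 / (1 + 1.122) = 0.4712.
HOCl = 0.4712 × 4.29 ppm = 2.022 ppm.

2.02 ppm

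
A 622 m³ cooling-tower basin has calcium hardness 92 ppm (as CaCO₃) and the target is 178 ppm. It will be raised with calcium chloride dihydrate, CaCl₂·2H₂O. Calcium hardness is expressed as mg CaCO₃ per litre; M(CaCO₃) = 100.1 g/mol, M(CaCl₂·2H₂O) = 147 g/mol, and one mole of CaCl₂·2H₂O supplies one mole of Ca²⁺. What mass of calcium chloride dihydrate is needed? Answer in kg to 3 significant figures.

78.6 kg

Volume: 622 m³ = 622,000 L.
Hardness to add: (178 − 92) = 86 mg/L as CaCO₃ × 622,000 L = 53,490 g as CaCO₃.
Moles of Ca²⁺ (1 mol Ca²⁺ ≡ 1 mol CaCO₃): 53,490 / 100.1 g/mol = 534.4 mol.
Mass of CaCl₂·2H₂O: 534.4 × 147 = 78,550 g.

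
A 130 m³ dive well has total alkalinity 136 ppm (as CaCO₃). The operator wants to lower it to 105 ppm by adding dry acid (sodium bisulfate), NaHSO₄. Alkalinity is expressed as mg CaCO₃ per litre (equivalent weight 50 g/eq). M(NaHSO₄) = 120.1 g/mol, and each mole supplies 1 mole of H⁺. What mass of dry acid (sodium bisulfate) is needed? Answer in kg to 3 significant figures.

Volume: 130 m³ = 130,000 L.
Alkalinity to neutralize: (136 − 105) = 31 mg/L as CaCO₃ × 130,000 L = 4030 g as CaCO₃.
Equivalents of H⁺ required: 4030 ÷ 50 g/eq = 80.6 eq = 80.6 mol NaHSO₄.
Mass of NaHSO₄: 80.6 × 120.1 = 9680 g.

9.68 kg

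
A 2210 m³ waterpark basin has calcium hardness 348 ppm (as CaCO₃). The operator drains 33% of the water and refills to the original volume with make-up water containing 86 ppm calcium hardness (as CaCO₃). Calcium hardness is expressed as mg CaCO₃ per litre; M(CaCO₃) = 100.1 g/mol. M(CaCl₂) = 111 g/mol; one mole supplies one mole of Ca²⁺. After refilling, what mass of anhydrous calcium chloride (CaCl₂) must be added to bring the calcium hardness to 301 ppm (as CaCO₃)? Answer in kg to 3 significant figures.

96.7 kg

Volume: 2210 m³ = 2,210,000 L.
After draining 33% and refilling: 348 × 0.67 + 86 × 0.33 = 261.54 ppm.
Deficit to target: 301 − 261.54 = 39.46 mg/L.
As CaCO₃: 39.46 mg/L × 2,210,000 L = 87,210 g; ÷ 100.1 = 871.2 mol Ca²⁺.
Mass: 871.2 × 111 = 96,700 g.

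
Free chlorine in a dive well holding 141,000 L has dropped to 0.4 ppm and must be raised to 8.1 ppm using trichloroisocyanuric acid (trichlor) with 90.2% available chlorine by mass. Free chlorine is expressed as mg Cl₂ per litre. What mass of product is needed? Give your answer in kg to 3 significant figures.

1.20 kg

Chlorine deficit: 8.1 − 0.4 = 7.7 ppm = 7.7 mg/L as Cl₂.
Cl₂ equivalent needed: 7.7 mg/L × 141,000 L = 1,086,000 mg = 1086 g.
Product at 90.2% available chlorine: 1086 / 0.902 = 1204 g.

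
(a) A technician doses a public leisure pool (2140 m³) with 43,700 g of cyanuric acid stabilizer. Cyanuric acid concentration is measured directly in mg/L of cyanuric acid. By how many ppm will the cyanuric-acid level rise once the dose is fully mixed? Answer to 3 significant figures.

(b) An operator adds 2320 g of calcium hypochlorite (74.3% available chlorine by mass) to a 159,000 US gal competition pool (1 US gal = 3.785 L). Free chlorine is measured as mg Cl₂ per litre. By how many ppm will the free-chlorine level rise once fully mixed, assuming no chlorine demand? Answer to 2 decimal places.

(a) 20.4 ppm; (b) 2.86 ppm

(a) Volume: 2140 m³ = 2,140,000 L.
(a) Rise: 43,700 g / 2,140,000 L × 1000 = 20.42 mg/L.

(b) Volume: 159,000 US gal × 3.785 L/gal = 601,815 L.
(b) Available chlorine delivered: 2320 g × 0.743 = 1724 g as Cl₂.
(b) Concentration rise: 1724 g / 601,815 L = 2.864 mg/L = 2.86 ppm.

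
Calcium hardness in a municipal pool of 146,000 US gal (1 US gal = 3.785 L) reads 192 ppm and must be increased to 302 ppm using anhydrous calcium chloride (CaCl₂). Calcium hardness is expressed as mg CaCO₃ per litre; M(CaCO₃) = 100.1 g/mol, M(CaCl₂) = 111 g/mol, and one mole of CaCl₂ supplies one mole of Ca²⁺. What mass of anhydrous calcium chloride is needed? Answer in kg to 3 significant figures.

67.4 kg

Volume: 146,000 US gal × 3.785 L/gal = 552,610 L.
Hardness to add: (302 − 192) = 110 mg/L as CaCO₃ × 552,610 L = 60,790 g as CaCO₃.
Moles of Ca²⁺ (1 mol Ca²⁺ ≡ 1 mol CaCO₃): 60,790 / 100.1 g/mol = 607.3 mol.
Mass of CaCl₂: 607.3 × 111 = 67,410 g.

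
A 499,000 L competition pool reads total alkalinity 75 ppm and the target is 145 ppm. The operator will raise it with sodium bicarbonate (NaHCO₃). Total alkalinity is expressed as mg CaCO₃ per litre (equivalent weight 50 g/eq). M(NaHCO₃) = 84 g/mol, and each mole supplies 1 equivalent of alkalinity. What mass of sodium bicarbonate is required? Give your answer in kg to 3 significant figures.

Alkalinity to add: (145 − 75) = 70 mg/L as CaCO₃ × 499,000 L = 34,930 g as CaCO₃.
Equivalents: 34,930 g ÷ 50 g/eq = 698.6 eq.
NaHCO₃ supplies 1 eq per mole → 698.6 mol.
Mass: 698.6 mol × 84 g/mol = 58,680 g.

58.7 kg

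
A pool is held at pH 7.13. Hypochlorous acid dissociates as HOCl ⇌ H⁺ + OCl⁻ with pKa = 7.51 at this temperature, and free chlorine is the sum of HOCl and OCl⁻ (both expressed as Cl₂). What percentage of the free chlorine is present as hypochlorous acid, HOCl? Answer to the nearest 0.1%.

70.6%

[OCl⁻]/[HOCl] = 10^(pH − pKa) = 10^(7.13 − 7.51) = 10^-0.38 = 0.4169.
Fraction as HOCl = 1 / (1 + 0.4169) = 0.7058.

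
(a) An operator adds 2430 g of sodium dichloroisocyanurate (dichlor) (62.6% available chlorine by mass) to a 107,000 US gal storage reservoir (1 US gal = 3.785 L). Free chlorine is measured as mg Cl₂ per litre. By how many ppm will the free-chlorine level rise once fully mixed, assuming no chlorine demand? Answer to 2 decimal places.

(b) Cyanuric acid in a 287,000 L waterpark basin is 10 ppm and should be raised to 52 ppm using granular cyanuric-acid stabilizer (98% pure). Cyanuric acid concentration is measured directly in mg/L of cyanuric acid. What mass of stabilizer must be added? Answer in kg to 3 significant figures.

(a) 3.76 ppm; (b) 12.3 kg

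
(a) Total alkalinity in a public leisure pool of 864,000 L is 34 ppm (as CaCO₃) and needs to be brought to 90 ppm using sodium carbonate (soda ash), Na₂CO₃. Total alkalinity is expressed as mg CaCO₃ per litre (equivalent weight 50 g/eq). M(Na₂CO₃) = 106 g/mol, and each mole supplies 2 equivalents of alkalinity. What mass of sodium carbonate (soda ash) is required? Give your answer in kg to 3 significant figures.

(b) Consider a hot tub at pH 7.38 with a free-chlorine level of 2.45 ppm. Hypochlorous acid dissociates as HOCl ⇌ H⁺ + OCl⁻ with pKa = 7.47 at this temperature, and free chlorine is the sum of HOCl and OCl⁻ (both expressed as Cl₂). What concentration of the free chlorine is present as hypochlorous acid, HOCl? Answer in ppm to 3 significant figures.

(a) 51.3 kg; (b) 1.35 ppm

(a) Alkalinity to add: (90 − 34) = 56 mg/L as CaCO₃ × 864,000 L = 48,380 g as CaCO₃.
(a) Equivalents: 48,380 g ÷ 50 g/eq = 967.7 eq.
(a) Each mole of Na₂CO₃ supplies 2 eq, so 967.7 / 2 = 483.8 mol.
(a) Mass: 483.8 mol × 106 g/mol = 51,290 g.

(b) [OCl⁻]/[HOCl] = 10^(pH − pKa) = 10^(7.38 − 7.47) = 10^-0.09 = 0.8128.
(b) Fraction as HOCl = 1 / (1 + 0.8128) = 0.5516.
(b) HOCl = 0.5516 × 2.45 ppm = 1.351 ppm.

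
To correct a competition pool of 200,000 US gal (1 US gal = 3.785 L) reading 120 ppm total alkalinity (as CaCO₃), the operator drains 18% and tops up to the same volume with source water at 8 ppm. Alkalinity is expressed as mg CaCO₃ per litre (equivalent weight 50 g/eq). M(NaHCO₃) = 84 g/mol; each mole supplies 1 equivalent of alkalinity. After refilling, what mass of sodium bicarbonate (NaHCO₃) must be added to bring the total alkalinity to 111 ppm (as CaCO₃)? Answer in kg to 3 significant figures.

14.2 kg

Volume: 200,000 US gal × 3.785 L/gal = 757,000 L.
After draining 18% and refilling: 120 × 0.82 + 8 × 0.18 = 99.84 ppm.
Deficit to target: 111 − 99.84 = 11.16 mg/L.
As CaCO₃: 11.16 mg/L × 757,000 L = 8448 g; ÷ 50 g/eq ÷ 1 = 169 mol NaHCO₃.
Mass: 169 × 84 = 14,190 g.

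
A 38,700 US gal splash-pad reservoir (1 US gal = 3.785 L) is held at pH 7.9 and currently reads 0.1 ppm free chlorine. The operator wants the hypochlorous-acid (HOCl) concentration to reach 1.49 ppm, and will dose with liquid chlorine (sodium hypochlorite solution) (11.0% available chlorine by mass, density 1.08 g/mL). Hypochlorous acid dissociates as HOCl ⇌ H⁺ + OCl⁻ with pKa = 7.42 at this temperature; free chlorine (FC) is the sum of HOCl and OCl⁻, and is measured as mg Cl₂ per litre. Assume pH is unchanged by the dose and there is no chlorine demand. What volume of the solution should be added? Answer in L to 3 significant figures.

Volume: 38,700 US gal × 3.785 L/gal = 146,480 L.
[OCl⁻]/[HOCl] = 10^(pH − pKa) = 10^(7.9 − 7.42) = 3.02; fraction as HOCl = 1/(1 + 3.02) = 0.2488.
Free chlorine required for 1.49 ppm HOCl: 1.49 / 0.2488 = 5.99 ppm.
FC to add: 5.99 − 0.1 = 5.89 mg/L as Cl₂.
Cl₂ equivalent: 5.89 mg/L × 146,480 L = 862.7 g.
Product at 11.0% available Cl: 862.7 / 0.11 = 7843 g.
Volume: 7843 g ÷ 1.08 g/mL = 7262 mL.

7.26 L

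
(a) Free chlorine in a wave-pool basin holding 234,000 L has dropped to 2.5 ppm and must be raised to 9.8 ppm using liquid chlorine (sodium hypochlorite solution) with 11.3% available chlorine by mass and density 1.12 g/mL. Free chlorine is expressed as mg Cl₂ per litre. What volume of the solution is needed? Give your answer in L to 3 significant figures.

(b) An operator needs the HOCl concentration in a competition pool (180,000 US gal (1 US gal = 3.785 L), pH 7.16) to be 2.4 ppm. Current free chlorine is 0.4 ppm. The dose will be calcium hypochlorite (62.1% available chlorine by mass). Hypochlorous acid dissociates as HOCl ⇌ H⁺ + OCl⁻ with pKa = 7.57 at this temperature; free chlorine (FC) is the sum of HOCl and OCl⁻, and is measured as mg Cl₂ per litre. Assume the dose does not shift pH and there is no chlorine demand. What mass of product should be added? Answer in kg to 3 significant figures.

(a) Chlorine deficit: 9.8 − 2.5 = 7.3 ppm = 7.3 mg/L as Cl₂.
(a) Cl₂ equivalent needed: 7.3 mg/L × 234,000 L = 1,708,000 mg = 1708 g.
(a) Product at 11.3% available chlorine: 1708 / 0.113 = 15,120 g.
(a) Volume at density 1.12 g/mL: 15,120 g ÷ 1.12 g/mL = 13,500 mL.

(b) Volume: 180,000 US gal × 3.785 L/gal = 681,300 L.
(b) [OCl⁻]/[HOCl] = 10^(pH − pKa) = 10^(7.16 − 7.57) = 0.389; fraction as HOCl = 1/(1 + 0.389) = 0.7199.
(b) Free chlorine required for 2.4 ppm HOCl: 2.4 / 0.7199 = 3.334 ppm.
(b) FC to add: 3.334 − 0.4 = 2.934 mg/L as Cl₂.
(b) Cl₂ equivalent: 2.934 mg/L × 681,300 L = 1999 g.
(b) Product at 62.1% available Cl: 1999 / 0.621 = 3219 g.

(a) 13.5 L; (b) 3.22 kg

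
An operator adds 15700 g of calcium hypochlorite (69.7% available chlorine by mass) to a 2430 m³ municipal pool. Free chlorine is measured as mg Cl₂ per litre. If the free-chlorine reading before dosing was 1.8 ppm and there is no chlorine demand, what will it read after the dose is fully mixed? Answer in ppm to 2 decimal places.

Volume: 2430 m³ = 2,430,000 L.
Available chlorine delivered: 15,700 g × 0.697 = 10,940 g as Cl₂.
Concentration rise: 10,940 g / 2,430,000 L = 4.503 mg/L = 4.50 ppm.
Final FC: 1.8 + 4.50 = 6.30 ppm.

6.30 ppm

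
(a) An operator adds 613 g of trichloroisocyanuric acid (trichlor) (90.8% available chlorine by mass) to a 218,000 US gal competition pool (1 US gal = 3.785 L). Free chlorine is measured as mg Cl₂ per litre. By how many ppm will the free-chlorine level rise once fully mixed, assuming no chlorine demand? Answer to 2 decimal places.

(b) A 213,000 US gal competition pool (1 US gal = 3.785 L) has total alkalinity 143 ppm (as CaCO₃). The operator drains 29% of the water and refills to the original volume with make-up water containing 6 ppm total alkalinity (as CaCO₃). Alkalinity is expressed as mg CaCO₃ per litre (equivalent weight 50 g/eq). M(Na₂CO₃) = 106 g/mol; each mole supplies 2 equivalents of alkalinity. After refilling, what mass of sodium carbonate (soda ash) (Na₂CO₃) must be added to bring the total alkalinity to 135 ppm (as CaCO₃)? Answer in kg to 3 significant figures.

(a) Volume: 218,000 US gal × 3.785 L/gal = 825,130 L.
(a) Available chlorine delivered: 613 g × 0.908 = 556.6 g as Cl₂.
(a) Concentration rise: 556.6 g / 825,130 L = 0.6746 mg/L = 0.67 ppm.

(b) Volume: 213,000 US gal × 3.785 L/gal = 806,205 L.
(b) After draining 29% and refilling: 143 × 0.71 + 6 × 0.29 = 103.27 ppm.
(b) Deficit to target: 135 − 103.27 = 31.73 mg/L.
(b) As CaCO₃: 31.73 mg/L × 806,205 L = 25,580 g; ÷ 50 g/eq ÷ 2 = 255.8 mol Na₂CO₃.
(b) Mass: 255.8 × 106 = 27,120 g.

(a) 0.67 ppm; (b) 27.1 kg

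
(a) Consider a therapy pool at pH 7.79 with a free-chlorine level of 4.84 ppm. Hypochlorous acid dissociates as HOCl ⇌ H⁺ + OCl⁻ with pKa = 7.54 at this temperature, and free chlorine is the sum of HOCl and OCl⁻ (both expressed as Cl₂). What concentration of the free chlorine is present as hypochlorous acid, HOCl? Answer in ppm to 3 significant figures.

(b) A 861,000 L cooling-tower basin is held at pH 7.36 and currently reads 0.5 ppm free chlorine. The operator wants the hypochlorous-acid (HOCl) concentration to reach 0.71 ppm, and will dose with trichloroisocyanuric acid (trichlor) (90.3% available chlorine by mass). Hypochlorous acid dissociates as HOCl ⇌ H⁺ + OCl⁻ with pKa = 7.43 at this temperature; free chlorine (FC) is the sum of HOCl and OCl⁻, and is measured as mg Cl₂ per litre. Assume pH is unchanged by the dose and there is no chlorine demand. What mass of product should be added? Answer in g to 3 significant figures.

(a) 1.74 ppm; (b) 776 g

(a) [OCl⁻]/[HOCl] = 10^(pH − pKa) = 10^(7.79 − 7.54) = 10^0.25 = 1.778.
(a) Fraction as HOCl = 1 / (1 + 1.778) = 0.3599.
(a) HOCl = 0.3599 × 4.84 ppm = 1.742 ppm.

(b) [OCl⁻]/[HOCl] = 10^(pH − pKa) = 10^(7.36 − 7.43) = 0.8511; fraction as HOCl = 1/(1 + 0.8511) = 0.5402.
(b) Free chlorine required for 0.71 ppm HOCl: 0.71 / 0.5402 = 1.314 ppm.
(b) FC to add: 1.314 − 0.5 = 0.8143 mg/L as Cl₂.
(b) Cl₂ equivalent: 0.8143 mg/L × 861,000 L = 701.1 g.
(b) Product at 90.3% available Cl: 701.1 / 0.903 = 776.4 g.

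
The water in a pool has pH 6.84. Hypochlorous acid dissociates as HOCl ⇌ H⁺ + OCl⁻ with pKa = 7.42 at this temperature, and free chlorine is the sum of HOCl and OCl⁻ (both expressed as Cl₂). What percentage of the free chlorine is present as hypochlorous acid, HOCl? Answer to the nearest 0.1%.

79.2%

[OCl⁻]/[HOCl] = 10^(pH − pKa) = 10^(6.84 − 7.42) = 10^-0.58 = 0.263.
Fraction as HOCl = 1 / (1 + 0.263) = 0.7917.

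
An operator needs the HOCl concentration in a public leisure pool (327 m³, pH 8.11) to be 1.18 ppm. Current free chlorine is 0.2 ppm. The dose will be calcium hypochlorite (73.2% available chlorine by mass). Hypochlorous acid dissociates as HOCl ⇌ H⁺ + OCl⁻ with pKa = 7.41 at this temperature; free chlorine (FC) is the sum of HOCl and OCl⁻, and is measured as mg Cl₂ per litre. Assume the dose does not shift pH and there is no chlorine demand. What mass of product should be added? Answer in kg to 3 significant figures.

Volume: 327 m³ = 327,000 L.
[OCl⁻]/[HOCl] = 10^(pH − pKa) = 10^(8.11 − 7.41) = 5.012; fraction as HOCl = 1/(1 + 5.012) = 0.1663.
Free chlorine required for 1.18 ppm HOCl: 1.18 / 0.1663 = 7.094 ppm.
FC to add: 7.094 − 0.2 = 6.894 mg/L as Cl₂.
Cl₂ equivalent: 6.894 mg/L × 327,000 L = 2254 g.
Product at 73.2% available Cl: 2254 / 0.732 = 3080 g.

3.08 kg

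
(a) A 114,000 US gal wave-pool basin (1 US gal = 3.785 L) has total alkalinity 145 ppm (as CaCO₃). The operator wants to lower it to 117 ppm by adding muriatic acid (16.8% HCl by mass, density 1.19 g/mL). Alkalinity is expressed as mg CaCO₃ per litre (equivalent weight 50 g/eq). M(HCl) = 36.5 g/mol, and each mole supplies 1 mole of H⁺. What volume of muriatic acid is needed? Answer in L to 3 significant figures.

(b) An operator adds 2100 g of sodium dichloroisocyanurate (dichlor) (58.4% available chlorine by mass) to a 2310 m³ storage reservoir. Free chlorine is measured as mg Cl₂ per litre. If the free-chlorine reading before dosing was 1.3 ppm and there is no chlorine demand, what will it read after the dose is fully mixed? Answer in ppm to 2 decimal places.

(a) Volume: 114,000 US gal × 3.785 L/gal = 431,490 L.
(a) Alkalinity to neutralize: (145 − 117) = 28 mg/L as CaCO₃ × 431,490 L = 12,080 g as CaCO₃.
(a) Equivalents of H⁺ required: 12,080 ÷ 50 g/eq = 241.6 eq = 241.6 mol HCl.
(a) Mass of HCl: 241.6 × 36.5 = 8820 g.
(a) Mass of 16.8% solution: 8820 / 0.168 = 52,500 g.
(a) Volume: 52,500 g ÷ 1.19 g/mL = 44,120 mL.

(b) Volume: 2310 m³ = 2,310,000 L.
(b) Available chlorine delivered: 2100 g × 0.584 = 1226 g as Cl₂.
(b) Concentration rise: 1226 g / 2,310,000 L = 0.5309 mg/L = 0.53 ppm.
(b) Final FC: 1.3 + 0.53 = 1.83 ppm.

(a) 44.1 L; (b) 1.83 ppm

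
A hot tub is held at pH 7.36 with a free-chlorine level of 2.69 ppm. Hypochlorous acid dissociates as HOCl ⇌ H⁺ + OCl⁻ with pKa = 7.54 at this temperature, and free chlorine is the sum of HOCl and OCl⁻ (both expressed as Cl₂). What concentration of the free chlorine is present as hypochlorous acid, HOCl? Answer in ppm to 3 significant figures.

1.62 ppm

[OCl⁻]/[HOCl] = 10^(pH − pKa) = 10^(7.36 − 7.54) = 10^-0.18 = 0.6607.
Fraction as HOCl = 1 / (1 + 0.6607) = 0.6022.
HOCl = 0.6022 × 2.69 ppm = 1.62 ppm.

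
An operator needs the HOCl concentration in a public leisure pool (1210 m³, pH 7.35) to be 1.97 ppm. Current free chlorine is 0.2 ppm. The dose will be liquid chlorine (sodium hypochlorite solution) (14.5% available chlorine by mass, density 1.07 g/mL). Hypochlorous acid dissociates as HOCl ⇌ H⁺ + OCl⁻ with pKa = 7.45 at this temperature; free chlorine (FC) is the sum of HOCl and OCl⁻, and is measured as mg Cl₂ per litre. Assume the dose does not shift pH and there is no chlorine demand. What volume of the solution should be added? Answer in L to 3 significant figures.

Volume: 1210 m³ = 1,210,000 L.
[OCl⁻]/[HOCl] = 10^(pH − pKa) = 10^(7.35 − 7.45) = 0.7943; fraction as HOCl = 1/(1 + 0.7943) = 0.5573.
Free chlorine required for 1.97 ppm HOCl: 1.97 / 0.5573 = 3.535 ppm.
FC to add: 3.535 − 0.2 = 3.335 mg/L as Cl₂.
Cl₂ equivalent: 3.335 mg/L × 1,210,000 L = 4035 g.
Product at 14.5% available Cl: 4035 / 0.145 = 27,830 g.
Volume: 27,830 g ÷ 1.07 g/mL = 26,010 mL.

26.0 L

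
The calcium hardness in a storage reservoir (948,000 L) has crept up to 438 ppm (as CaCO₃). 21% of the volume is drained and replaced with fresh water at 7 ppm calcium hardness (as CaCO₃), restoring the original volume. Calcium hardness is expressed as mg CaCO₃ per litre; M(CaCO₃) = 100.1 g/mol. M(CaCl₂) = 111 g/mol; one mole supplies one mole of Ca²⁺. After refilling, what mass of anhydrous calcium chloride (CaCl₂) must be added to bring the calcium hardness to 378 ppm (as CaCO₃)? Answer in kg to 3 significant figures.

After draining 21% and refilling: 438 × 0.79 + 7 × 0.21 = 347.49 ppm.
Deficit to target: 378 − 347.49 = 30.51 mg/L.
As CaCO₃: 30.51 mg/L × 948,000 L = 28,920 g; ÷ 100.1 = 288.9 mol Ca²⁺.
Mass: 288.9 × 111 = 32,070 g.

32.1 kg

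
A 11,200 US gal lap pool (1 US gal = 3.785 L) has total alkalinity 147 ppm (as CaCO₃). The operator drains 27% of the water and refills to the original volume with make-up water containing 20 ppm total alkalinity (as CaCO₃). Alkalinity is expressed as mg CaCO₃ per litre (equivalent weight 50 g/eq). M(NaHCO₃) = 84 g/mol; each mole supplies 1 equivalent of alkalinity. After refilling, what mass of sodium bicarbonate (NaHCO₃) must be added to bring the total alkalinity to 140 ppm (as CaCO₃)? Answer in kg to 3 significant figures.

1.94 kg

Volume: 11,200 US gal × 3.785 L/gal = 42,392 L.
After draining 27% and refilling: 147 × 0.73 + 20 × 0.27 = 112.71 ppm.
Deficit to target: 140 − 112.71 = 27.29 mg/L.
As CaCO₃: 27.29 mg/L × 42,392 L = 1157 g; ÷ 50 g/eq ÷ 1 = 23.14 mol NaHCO₃.
Mass: 23.14 × 84 = 1944 g.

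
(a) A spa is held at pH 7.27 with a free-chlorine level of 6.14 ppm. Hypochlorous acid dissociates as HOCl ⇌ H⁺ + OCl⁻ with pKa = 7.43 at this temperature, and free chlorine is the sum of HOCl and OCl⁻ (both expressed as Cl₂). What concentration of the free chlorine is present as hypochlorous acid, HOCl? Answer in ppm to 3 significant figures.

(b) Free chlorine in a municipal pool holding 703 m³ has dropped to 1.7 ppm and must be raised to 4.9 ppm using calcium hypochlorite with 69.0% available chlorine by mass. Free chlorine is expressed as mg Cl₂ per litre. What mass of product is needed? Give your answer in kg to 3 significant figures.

(a) 3.63 ppm; (b) 3.26 kg

(a) [OCl⁻]/[HOCl] = 10^(pH − pKa) = 10^(7.27 − 7.43) = 10^-0.16 = 0.6918.
(a) Fraction as HOCl = 1 / (1 + 0.6918) = 0.5911.
(a) HOCl = 0.5911 × 6.14 ppm = 3.629 ppm.

(b) Volume: 703 m³ = 703,000 L.
(b) Chlorine deficit: 4.9 − 1.7 = 3.2 ppm = 3.2 mg/L as Cl₂.
(b) Cl₂ equivalent needed: 3.2 mg/L × 703,000 L = 2,250,000 mg = 2250 g.
(b) Product at 69.0% available chlorine: 2250 / 0.69 = 3260 g.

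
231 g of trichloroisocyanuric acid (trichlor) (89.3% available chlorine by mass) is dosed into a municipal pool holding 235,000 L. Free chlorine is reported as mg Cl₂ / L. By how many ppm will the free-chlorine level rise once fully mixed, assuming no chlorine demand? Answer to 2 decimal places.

0.88 ppm

Available chlorine delivered: 231 g × 0.893 = 206.3 g as Cl₂.
Concentration rise: 206.3 g / 235,000 L = 0.8778 mg/L = 0.88 ppm.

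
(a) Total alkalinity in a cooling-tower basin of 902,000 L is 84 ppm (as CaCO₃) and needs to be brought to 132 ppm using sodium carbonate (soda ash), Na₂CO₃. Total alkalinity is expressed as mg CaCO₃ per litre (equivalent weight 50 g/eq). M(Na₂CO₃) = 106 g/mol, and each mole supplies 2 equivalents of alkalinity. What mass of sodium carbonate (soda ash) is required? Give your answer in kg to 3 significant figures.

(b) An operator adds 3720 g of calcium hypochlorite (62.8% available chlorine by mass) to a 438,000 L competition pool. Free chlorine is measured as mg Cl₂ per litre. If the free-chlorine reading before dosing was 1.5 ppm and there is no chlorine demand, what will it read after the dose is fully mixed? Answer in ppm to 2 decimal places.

(a) Alkalinity to add: (132 − 84) = 48 mg/L as CaCO₃ × 902,000 L = 43,300 g as CaCO₃.
(a) Equivalents: 43,300 g ÷ 50 g/eq = 865.9 eq.
(a) Each mole of Na₂CO₃ supplies 2 eq, so 865.9 / 2 = 433 mol.
(a) Mass: 433 mol × 106 g/mol = 45,890 g.

(b) Available chlorine delivered: 3720 g × 0.628 = 2336 g as Cl₂.
(b) Concentration rise: 2336 g / 438,000 L = 5.334 mg/L = 5.33 ppm.
(b) Final FC: 1.5 + 5.33 = 6.83 ppm.

(a) 45.9 kg; (b) 6.83 ppm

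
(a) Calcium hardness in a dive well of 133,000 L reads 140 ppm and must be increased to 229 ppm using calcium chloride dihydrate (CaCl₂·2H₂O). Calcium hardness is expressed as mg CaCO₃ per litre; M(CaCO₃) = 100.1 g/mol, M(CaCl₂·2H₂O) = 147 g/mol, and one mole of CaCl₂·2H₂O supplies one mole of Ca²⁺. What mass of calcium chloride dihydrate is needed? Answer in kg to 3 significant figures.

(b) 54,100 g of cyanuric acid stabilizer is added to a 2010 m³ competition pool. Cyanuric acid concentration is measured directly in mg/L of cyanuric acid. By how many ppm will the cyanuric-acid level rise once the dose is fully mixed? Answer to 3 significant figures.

(a) Hardness to add: (229 − 140) = 89 mg/L as CaCO₃ × 133,000 L = 11,840 g as CaCO₃.
(a) Moles of Ca²⁺ (1 mol Ca²⁺ ≡ 1 mol CaCO₃): 11,840 / 100.1 g/mol = 118.3 mol.
(a) Mass of CaCl₂·2H₂O: 118.3 × 147 = 17,380 g.

(b) Volume: 2010 m³ = 2,010,000 L.
(b) Rise: 54,100 g / 2,010,000 L × 1000 = 26.92 mg/L.

(a) 17.4 kg; (b) 26.9 ppm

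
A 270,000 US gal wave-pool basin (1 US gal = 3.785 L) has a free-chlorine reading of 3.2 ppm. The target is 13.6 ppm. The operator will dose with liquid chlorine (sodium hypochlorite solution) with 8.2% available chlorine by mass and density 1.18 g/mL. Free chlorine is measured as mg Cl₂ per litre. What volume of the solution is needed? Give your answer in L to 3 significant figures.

110 L

Volume: 270,000 US gal × 3.785 L/gal = 1,021,950 L.
Chlorine deficit: 13.6 − 3.2 = 10.4 ppm = 10.4 mg/L as Cl₂.
Cl₂ equivalent needed: 10.4 mg/L × 1,021,950 L = 10,630,000 mg = 10,630 g.
Product at 8.2% available chlorine: 10,630 / 0.082 = 129,600 g.
Volume at density 1.18 g/mL: 129,600 g ÷ 1.18 g/mL = 109,800 mL.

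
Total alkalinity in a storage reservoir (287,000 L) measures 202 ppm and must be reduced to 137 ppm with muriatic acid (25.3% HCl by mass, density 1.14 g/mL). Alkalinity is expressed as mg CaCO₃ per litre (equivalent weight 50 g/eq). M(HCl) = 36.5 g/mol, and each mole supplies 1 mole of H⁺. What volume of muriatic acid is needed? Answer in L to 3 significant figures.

Alkalinity to neutralize: (202 − 137) = 65 mg/L as CaCO₃ × 287,000 L = 18,660 g as CaCO₃.
Equivalents of H⁺ required: 18,660 ÷ 50 g/eq = 373.1 eq = 373.1 mol HCl.
Mass of HCl: 373.1 × 36.5 = 13,620 g.
Mass of 25.3% solution: 13,620 / 0.253 = 53,830 g.
Volume: 53,830 g ÷ 1.14 g/mL = 47,220 mL.

47.2 L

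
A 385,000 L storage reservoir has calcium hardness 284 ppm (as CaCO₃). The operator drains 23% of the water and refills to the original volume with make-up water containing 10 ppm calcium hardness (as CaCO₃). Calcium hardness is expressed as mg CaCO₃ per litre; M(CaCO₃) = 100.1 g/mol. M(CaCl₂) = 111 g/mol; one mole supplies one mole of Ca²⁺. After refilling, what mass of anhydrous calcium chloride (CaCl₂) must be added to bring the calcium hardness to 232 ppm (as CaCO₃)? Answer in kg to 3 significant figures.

After draining 23% and refilling: 284 × 0.77 + 10 × 0.23 = 220.98 ppm.
Deficit to target: 232 − 220.98 = 11.02 mg/L.
As CaCO₃: 11.02 mg/L × 385,000 L = 4243 g; ÷ 100.1 = 42.38 mol Ca²⁺.
Mass: 42.38 × 111 = 4705 g.

4.70 kg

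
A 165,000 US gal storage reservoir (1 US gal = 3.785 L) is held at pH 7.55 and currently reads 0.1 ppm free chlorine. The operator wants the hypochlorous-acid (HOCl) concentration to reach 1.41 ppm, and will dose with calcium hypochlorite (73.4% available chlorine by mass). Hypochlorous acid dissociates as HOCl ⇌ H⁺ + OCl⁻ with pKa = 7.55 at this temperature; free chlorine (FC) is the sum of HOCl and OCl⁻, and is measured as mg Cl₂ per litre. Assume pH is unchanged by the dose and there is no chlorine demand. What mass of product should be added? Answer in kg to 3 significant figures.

2.31 kg

Volume: 165,000 US gal × 3.785 L/gal = 624,525 L.
[OCl⁻]/[HOCl] = 10^(pH − pKa) = 10^(7.55 − 7.55) = 1; fraction as HOCl = 1/(1 + 1) = 0.5.
Free chlorine required for 1.41 ppm HOCl: 1.41 / 0.5 = 2.82 ppm.
FC to add: 2.82 − 0.1 = 2.72 mg/L as Cl₂.
Cl₂ equivalent: 2.72 mg/L × 624,525 L = 1699 g.
Product at 73.4% available Cl: 1699 / 0.734 = 2314 g.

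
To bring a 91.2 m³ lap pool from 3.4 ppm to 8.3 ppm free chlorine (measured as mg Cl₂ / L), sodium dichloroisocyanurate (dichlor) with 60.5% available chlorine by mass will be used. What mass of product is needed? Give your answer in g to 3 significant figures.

Volume: 91.2 m³ = 91,200 L.
Chlorine deficit: 8.3 − 3.4 = 4.9 ppm = 4.9 mg/L as Cl₂.
Cl₂ equivalent needed: 4.9 mg/L × 91,200 L = 446,900 mg = 446.9 g.
Product at 60.5% available chlorine: 446.9 / 0.605 = 738.6 g.

739 g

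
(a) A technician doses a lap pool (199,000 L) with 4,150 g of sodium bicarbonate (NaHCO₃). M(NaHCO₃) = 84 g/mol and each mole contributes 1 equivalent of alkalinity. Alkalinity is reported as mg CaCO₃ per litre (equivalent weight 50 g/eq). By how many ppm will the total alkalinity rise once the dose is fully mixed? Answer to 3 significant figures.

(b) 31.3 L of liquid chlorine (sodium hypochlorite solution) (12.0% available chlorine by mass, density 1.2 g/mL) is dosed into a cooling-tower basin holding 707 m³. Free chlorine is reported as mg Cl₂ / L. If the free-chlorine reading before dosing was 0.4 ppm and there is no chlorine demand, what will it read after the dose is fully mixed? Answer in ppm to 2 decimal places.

(a) Moles of NaHCO₃: 4,150 g ÷ 84 g/mol = 49.4 mol → 49.4 eq of alkalinity.
(a) As CaCO₃: 49.4 eq × 50 g/eq = 2470 g.
(a) Rise: 2470 g / 199,000 L × 1000 = 12.41 mg/L.

(b) Volume: 707 m³ = 707,000 L.
(b) Mass of solution: 31.3 L × 1000 mL/L × 1.2 g/mL = 37,560 g.
(b) Available chlorine delivered: 37,560 g × 0.12 = 4507 g as Cl₂.
(b) Concentration rise: 4507 g / 707,000 L = 6.375 mg/L = 6.38 ppm.
(b) Final FC: 0.4 + 6.38 = 6.78 ppm.

(a) 12.4 ppm; (b) 6.78 ppm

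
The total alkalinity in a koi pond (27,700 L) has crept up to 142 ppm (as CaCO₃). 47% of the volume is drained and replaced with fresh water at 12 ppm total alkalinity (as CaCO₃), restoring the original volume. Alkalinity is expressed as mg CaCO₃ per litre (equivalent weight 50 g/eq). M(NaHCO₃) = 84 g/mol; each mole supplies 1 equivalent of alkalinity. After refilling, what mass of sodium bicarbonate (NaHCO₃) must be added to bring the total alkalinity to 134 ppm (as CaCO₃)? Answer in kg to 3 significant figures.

After draining 47% and refilling: 142 × 0.53 + 12 × 0.47 = 80.9 ppm.
Deficit to target: 134 − 80.9 = 53.1 mg/L.
As CaCO₃: 53.1 mg/L × 27,700 L = 1471 g; ÷ 50 g/eq ÷ 1 = 29.42 mol NaHCO₃.
Mass: 29.42 × 84 = 2471 g.

2.47 kg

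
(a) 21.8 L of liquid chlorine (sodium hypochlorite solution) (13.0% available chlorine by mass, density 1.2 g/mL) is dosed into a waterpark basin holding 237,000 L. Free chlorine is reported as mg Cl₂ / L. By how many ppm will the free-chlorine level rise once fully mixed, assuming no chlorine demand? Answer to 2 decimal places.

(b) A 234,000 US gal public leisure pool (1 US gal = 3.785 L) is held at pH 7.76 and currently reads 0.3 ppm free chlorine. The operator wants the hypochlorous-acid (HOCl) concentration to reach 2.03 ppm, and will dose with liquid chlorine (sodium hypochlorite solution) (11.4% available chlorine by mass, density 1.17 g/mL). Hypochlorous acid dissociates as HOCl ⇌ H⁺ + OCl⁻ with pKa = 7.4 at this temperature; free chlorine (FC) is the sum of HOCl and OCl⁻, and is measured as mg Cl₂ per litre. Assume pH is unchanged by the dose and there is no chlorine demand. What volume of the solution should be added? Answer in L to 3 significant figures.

(a) Mass of solution: 21.8 L × 1000 mL/L × 1.2 g/mL = 26,160 g.
(a) Available chlorine delivered: 26,160 g × 0.13 = 3401 g as Cl₂.
(a) Concentration rise: 3401 g / 237,000 L = 14.35 mg/L = 14.35 ppm.

(b) Volume: 234,000 US gal × 3.785 L/gal = 885,690 L.
(b) [OCl⁻]/[HOCl] = 10^(pH − pKa) = 10^(7.76 − 7.4) = 2.291; fraction as HOCl = 1/(1 + 2.291) = 0.3039.
(b) Free chlorine required for 2.03 ppm HOCl: 2.03 / 0.3039 = 6.68 ppm.
(b) FC to add: 6.68 − 0.3 = 6.38 mg/L as Cl₂.
(b) Cl₂ equivalent: 6.38 mg/L × 885,690 L = 5651 g.
(b) Product at 11.4% available Cl: 5651 / 0.114 = 49,570 g.
(b) Volume: 49,570 g ÷ 1.17 g/mL = 42,370 mL.

(a) 14.35 ppm; (b) 42.4 L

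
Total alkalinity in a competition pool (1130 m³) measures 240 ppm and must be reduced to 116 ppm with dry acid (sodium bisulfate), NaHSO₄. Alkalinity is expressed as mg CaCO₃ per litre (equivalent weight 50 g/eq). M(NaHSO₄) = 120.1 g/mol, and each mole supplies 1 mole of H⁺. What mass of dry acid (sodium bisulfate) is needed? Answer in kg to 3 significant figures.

Volume: 1130 m³ = 1,130,000 L.
Alkalinity to neutralize: (240 − 116) = 124 mg/L as CaCO₃ × 1,130,000 L = 140,100 g as CaCO₃.
Equivalents of H⁺ required: 140,100 ÷ 50 g/eq = 2802 eq = 2802 mol NaHSO₄.
Mass of NaHSO₄: 2802 × 120.1 = 336,600 g.

337 kg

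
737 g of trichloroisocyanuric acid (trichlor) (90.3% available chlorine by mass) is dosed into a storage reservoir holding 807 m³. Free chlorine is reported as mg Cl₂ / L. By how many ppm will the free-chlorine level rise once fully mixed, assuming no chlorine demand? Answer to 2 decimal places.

0.82 ppm

Volume: 807 m³ = 807,000 L.
Available chlorine delivered: 737 g × 0.903 = 665.5 g as Cl₂.
Concentration rise: 665.5 g / 807,000 L = 0.8247 mg/L = 0.82 ppm.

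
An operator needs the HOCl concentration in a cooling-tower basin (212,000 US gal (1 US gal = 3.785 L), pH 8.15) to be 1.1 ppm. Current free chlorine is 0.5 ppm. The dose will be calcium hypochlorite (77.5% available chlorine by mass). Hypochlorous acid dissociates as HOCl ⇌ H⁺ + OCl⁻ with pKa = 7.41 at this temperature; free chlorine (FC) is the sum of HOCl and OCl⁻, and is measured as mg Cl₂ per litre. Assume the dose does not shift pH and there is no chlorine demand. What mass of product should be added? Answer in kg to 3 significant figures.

6.88 kg

Volume: 212,000 US gal × 3.785 L/gal = 802,420 L.
[OCl⁻]/[HOCl] = 10^(pH − pKa) = 10^(8.15 − 7.41) = 5.495; fraction as HOCl = 1/(1 + 5.495) = 0.154.
Free chlorine required for 1.1 ppm HOCl: 1.1 / 0.154 = 7.145 ppm.
FC to add: 7.145 − 0.5 = 6.645 mg/L as Cl₂.
Cl₂ equivalent: 6.645 mg/L × 802,420 L = 5332 g.
Product at 77.5% available Cl: 5332 / 0.775 = 6880 g.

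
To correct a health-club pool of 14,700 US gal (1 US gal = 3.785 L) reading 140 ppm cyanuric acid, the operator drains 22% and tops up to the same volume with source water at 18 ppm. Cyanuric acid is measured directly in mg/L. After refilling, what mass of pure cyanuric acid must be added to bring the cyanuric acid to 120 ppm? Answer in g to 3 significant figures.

381 g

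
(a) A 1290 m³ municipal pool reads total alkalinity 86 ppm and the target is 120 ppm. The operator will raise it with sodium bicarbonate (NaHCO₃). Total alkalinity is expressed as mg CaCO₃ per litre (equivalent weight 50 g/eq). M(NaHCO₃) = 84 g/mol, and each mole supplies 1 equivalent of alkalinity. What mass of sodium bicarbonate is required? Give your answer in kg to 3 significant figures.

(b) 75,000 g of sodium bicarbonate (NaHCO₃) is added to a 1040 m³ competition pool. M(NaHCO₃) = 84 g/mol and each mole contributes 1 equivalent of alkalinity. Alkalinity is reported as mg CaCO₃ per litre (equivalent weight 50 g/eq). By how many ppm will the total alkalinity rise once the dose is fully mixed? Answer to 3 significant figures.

(a) 73.7 kg; (b) 42.9 ppm

(a) Volume: 1290 m³ = 1,290,000 L.
(a) Alkalinity to add: (120 − 86) = 34 mg/L as CaCO₃ × 1,290,000 L = 43,860 g as CaCO₃.
(a) Equivalents: 43,860 g ÷ 50 g/eq = 877.2 eq.
(a) NaHCO₃ supplies 1 eq per mole → 877.2 mol.
(a) Mass: 877.2 mol × 84 g/mol = 73,680 g.

(b) Volume: 1040 m³ = 1,040,000 L.
(b) Moles of NaHCO₃: 75,000 g ÷ 84 g/mol = 892.9 mol → 892.9 eq of alkalinity.
(b) As CaCO₃: 892.9 eq × 50 g/eq = 44,640 g.
(b) Rise: 44,640 g / 1,040,000 L × 1000 = 42.93 mg/L.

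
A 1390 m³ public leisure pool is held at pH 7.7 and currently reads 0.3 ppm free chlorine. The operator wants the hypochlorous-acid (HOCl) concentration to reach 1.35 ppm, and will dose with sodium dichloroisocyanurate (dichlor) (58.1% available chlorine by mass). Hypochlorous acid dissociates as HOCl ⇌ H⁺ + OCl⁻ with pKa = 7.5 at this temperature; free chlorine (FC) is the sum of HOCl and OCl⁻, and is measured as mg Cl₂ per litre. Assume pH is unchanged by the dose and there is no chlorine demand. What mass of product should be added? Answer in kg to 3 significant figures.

7.63 kg

Volume: 1390 m³ = 1,390,000 L.
[OCl⁻]/[HOCl] = 10^(pH − pKa) = 10^(7.7 − 7.5) = 1.585; fraction as HOCl = 1/(1 + 1.585) = 0.3869.
Free chlorine required for 1.35 ppm HOCl: 1.35 / 0.3869 = 3.49 ppm.
FC to add: 3.49 − 0.3 = 3.19 mg/L as Cl₂.
Cl₂ equivalent: 3.19 mg/L × 1,390,000 L = 4434 g.
Product at 58.1% available Cl: 4434 / 0.581 = 7631 g.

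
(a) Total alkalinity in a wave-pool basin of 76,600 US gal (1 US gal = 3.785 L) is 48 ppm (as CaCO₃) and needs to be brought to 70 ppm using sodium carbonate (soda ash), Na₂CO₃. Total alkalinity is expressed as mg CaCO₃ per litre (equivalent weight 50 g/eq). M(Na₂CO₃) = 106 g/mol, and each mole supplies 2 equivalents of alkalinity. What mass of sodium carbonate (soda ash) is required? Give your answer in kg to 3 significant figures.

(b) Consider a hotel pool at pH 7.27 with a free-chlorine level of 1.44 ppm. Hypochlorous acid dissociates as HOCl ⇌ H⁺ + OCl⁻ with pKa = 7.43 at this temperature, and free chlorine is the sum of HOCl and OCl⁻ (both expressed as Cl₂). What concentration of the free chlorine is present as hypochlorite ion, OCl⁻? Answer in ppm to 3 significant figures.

(a) 6.76 kg; (b) 0.589 ppm

(a) Volume: 76,600 US gal × 3.785 L/gal = 289,931 L.
(a) Alkalinity to add: (70 − 48) = 22 mg/L as CaCO₃ × 289,931 L = 6378 g as CaCO₃.
(a) Equivalents: 6378 g ÷ 50 g/eq = 127.6 eq.
(a) Each mole of Na₂CO₃ supplies 2 eq, so 127.6 / 2 = 63.78 mol.
(a) Mass: 63.78 mol × 106 g/mol = 6761 g.

(b) [OCl⁻]/[HOCl] = 10^(pH − pKa) = 10^(7.27 − 7.43) = 10^-0.16 = 0.6918.
(b) Fraction as HOCl = 1 / (1 + 0.6918) = 0.5911.
(b) OCl⁻ = (1 − 0.5911) × 1.44 ppm = 0.5889 ppm.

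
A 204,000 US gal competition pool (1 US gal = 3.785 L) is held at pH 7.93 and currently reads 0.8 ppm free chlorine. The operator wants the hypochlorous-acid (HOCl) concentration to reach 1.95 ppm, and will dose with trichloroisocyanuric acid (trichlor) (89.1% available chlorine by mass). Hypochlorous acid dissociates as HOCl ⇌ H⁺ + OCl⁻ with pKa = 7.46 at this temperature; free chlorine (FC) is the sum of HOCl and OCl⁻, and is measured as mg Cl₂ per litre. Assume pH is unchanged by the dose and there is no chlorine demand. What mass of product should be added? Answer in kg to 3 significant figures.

5.98 kg

Volume: 204,000 US gal × 3.785 L/gal = 772,140 L.
[OCl⁻]/[HOCl] = 10^(pH − pKa) = 10^(7.93 − 7.46) = 2.951; fraction as HOCl = 1/(1 + 2.951) = 0.2531.
Free chlorine required for 1.95 ppm HOCl: 1.95 / 0.2531 = 7.705 ppm.
FC to add: 7.705 − 0.8 = 6.905 mg/L as Cl₂.
Cl₂ equivalent: 6.905 mg/L × 772,140 L = 5332 g.
Product at 89.1% available Cl: 5332 / 0.891 = 5984 g.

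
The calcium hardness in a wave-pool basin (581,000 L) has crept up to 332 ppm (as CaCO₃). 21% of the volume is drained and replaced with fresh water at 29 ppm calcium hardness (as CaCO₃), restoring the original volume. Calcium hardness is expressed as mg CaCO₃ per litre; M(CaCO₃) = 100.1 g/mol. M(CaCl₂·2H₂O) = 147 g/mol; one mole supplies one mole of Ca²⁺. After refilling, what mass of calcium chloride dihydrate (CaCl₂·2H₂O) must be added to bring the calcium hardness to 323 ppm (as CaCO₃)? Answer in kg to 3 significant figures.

After draining 21% and refilling: 332 × 0.79 + 29 × 0.21 = 268.37 ppm.
Deficit to target: 323 − 268.37 = 54.63 mg/L.
As CaCO₃: 54.63 mg/L × 581,000 L = 31,740 g; ÷ 100.1 = 317.1 mol Ca²⁺.
Mass: 317.1 × 147 = 46,610 g.

46.6 kg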